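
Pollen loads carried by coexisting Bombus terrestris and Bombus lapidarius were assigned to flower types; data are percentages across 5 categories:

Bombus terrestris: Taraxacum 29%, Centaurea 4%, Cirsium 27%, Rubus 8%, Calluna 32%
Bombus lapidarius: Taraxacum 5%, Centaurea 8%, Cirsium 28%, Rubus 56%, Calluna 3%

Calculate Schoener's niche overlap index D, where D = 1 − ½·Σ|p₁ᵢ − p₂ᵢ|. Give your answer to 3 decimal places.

0.470

Convert percentages to proportions (divide by 100).
Σ|p₁ᵢ − p₂ᵢ| = 0.24 + 0.04 + 0.01 + 0.48 + 0.29 = 1.06
D = 1 − ½ × 1.06 = 1 − 0.530 = 0.47000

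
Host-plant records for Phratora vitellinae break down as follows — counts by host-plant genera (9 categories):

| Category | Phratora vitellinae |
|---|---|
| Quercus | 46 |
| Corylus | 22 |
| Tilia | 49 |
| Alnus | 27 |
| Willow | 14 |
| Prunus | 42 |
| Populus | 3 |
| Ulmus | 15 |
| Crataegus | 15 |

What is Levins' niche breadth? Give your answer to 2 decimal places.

6.66

Proportions for Phratora vitellinae (n=233): 46/233=0.1974, 22/233=0.0944, 49/233=0.2103, 27/233=0.1159, 14/233=0.0601, 42/233=0.1803, 3/233=0.0129, 15/233=0.0644, 15/233=0.0644
Σpᵢ² = 0.1974² + 0.0944² + 0.2103² + 0.1159² + 0.0601² + 0.1803² + 0.0129² + 0.0644² + 0.0644² = 0.038967 + 0.008911 + 0.044226 + 0.013433 + 0.003612 + 0.032508 + 0.000166 + 0.004147 + 0.004147 = 0.150117
B = 1 / 0.150117 = 6.6615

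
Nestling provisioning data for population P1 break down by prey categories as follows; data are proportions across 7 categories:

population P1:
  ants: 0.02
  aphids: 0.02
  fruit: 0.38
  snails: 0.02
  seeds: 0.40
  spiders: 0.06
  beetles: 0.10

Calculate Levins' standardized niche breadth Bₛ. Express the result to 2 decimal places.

0.36

Σpᵢ² = 0.02² + 0.02² + 0.38² + 0.02² + 0.40² + 0.06² + 0.10² = 0.0004 + 0.0004 + 0.1444 + 0.0004 + 0.1600 + 0.0036 + 0.0100 = 0.3192
B = 1 / 0.3192 = 3.1328
Bₛ = (B − 1)/(n − 1) = (3.1328 − 1)/(7 − 1) = 2.1328/6 = 0.3555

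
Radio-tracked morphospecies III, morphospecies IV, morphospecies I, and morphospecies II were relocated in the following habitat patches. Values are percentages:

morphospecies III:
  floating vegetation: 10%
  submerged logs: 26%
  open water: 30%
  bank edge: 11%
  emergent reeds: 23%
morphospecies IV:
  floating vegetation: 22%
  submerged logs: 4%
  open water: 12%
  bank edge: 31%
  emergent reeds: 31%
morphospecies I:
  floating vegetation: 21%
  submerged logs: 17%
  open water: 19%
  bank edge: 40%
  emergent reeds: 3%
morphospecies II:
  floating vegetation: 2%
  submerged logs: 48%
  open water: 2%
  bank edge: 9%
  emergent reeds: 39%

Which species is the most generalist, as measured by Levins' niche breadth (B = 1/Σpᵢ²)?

morphospecies III

Convert percentages to proportions (divide by 100).
Σp_IIIᵢ² = 0.10² + 0.26² + 0.30² + 0.11² + 0.23² = 0.0100 + 0.0676 + 0.0900 + 0.0121 + 0.0529 = 0.2326
B_III = 1 / 0.2326 = 4.2992
Σp_IVᵢ² = 0.22² + 0.04² + 0.12² + 0.31² + 0.31² = 0.0484 + 0.0016 + 0.0144 + 0.0961 + 0.0961 = 0.2566
B_IV = 1 / 0.2566 = 3.8971
Σp_Iᵢ² = 0.21² + 0.17² + 0.19² + 0.40² + 0.03² = 0.0441 + 0.0289 + 0.0361 + 0.1600 + 0.0009 = 0.2700
B_I = 1 / 0.2700 = 3.7037
Σp_IIᵢ² = 0.02² + 0.48² + 0.02² + 0.09² + 0.39² = 0.0004 + 0.2304 + 0.0004 + 0.0081 + 0.1521 = 0.3914
B_II = 1 / 0.3914 = 2.5549
Highest B → broadest niche (most generalist): morphospecies III (B = 4.30).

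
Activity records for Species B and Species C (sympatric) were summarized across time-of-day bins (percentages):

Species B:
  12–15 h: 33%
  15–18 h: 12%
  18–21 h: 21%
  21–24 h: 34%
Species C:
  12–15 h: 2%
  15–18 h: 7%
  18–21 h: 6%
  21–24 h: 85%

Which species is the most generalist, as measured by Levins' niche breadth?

Convert percentages to proportions (divide by 100).
Σp_Bᵢ² = 0.33² + 0.12² + 0.21² + 0.34² = 0.1089 + 0.0144 + 0.0441 + 0.1156 = 0.2830
B_B = 1 / 0.2830 = 3.5336
Σp_Cᵢ² = 0.02² + 0.07² + 0.06² + 0.85² = 0.0004 + 0.0049 + 0.0036 + 0.7225 = 0.7314
B_C = 1 / 0.7314 = 1.3672
Highest B → broadest niche (most generalist): Species B (B = 3.53).

Species B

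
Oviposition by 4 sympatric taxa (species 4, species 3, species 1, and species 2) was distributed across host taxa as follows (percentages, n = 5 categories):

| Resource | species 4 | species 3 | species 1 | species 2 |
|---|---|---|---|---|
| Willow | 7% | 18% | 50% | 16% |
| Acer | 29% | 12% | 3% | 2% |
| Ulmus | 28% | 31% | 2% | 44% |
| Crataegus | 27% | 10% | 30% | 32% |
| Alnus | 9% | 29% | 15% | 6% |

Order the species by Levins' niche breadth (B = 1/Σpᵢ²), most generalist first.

species 3 > species 4 > species 2 > species 1

Convert percentages to proportions (divide by 100).
Σp_4ᵢ² = 0.07² + 0.29² + 0.28² + 0.27² + 0.09² = 0.0049 + 0.0841 + 0.0784 + 0.0729 + 0.0081 = 0.2484
B_4 = 1 / 0.2484 = 4.0258
Σp_3ᵢ² = 0.18² + 0.12² + 0.31² + 0.10² + 0.29² = 0.0324 + 0.0144 + 0.0961 + 0.0100 + 0.0841 = 0.2370
B_3 = 1 / 0.2370 = 4.2194
Σp_1ᵢ² = 0.50² + 0.03² + 0.02² + 0.30² + 0.15² = 0.2500 + 0.0009 + 0.0004 + 0.0900 + 0.0225 = 0.3638
B_1 = 1 / 0.3638 = 2.7488
Σp_2ᵢ² = 0.16² + 0.02² + 0.44² + 0.32² + 0.06² = 0.0256 + 0.0004 + 0.1936 + 0.1024 + 0.0036 = 0.3256
B_2 = 1 / 0.3256 = 3.0713
Ranking by B (broadest → narrowest): species 3 (4.22) > species 4 (4.03) > species 2 (3.07) > species 1 (2.75)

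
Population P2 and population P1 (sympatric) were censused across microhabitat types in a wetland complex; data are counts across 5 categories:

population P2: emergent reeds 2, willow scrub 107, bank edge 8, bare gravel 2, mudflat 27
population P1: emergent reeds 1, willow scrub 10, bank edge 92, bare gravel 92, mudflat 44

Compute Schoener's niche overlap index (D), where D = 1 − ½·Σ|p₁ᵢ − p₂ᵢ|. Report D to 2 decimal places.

0.30

Proportions for population P2 (n=146): 2/146=0.0137, 107/146=0.7329, 8/146=0.0548, 2/146=0.0137, 27/146=0.1849
Proportions for population P1 (n=239): 1/239=0.0042, 10/239=0.0418, 92/239=0.3849, 92/239=0.3849, 44/239=0.1841
Σ|p₁ᵢ − p₂ᵢ| = 0.0095 + 0.6911 + 0.3301 + 0.3712 + 0.0008 = 1.4027
D = 1 − ½ × 1.4027 = 1 − 0.70135 = 0.29865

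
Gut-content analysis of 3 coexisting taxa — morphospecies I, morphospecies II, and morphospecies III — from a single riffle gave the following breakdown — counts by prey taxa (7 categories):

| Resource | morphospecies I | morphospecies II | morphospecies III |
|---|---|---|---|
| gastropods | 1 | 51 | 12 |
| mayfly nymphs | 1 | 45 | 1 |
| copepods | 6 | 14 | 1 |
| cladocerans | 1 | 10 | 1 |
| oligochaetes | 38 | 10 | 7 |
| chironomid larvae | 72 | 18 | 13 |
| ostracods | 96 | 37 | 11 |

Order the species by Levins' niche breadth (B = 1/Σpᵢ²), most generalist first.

Proportions for morphospecies I (n=215): 1/215=0.0047, 1/215=0.0047, 6/215=0.0279, 1/215=0.0047, 38/215=0.1767, 72/215=0.3349, 96/215=0.4465
Proportions for morphospecies II (n=185): 51/185=0.2757, 45/185=0.2432, 14/185=0.0757, 10/185=0.0541, 10/185=0.0541, 18/185=0.0973, 37/185=0.2000
Proportions for morphospecies III (n=46): 12/46=0.2609, 1/46=0.0217, 1/46=0.0217, 1/46=0.0217, 7/46=0.1522, 13/46=0.2826, 11/46=0.2391
Σp_Iᵢ² = 0.0047² + 0.0047² + 0.0279² + 0.0047² + 0.1767² + 0.3349² + 0.4465² = 0.000022 + 0.000022 + 0.000778 + 0.000022 + 0.031223 + 0.112158 + 0.199362 = 0.343587
B_I = 1 / 0.343587 = 2.9105
Σp_IIᵢ² = 0.2757² + 0.2432² + 0.0757² + 0.0541² + 0.0541² + 0.0973² + 0.2000² = 0.076010 + 0.059146 + 0.005730 + 0.002927 + 0.002927 + 0.009467 + 0.040000 = 0.196207
B_II = 1 / 0.196207 = 5.0967
Σp_IIIᵢ² = 0.2609² + 0.0217² + 0.0217² + 0.0217² + 0.1522² + 0.2826² + 0.2391² = 0.068069 + 0.000471 + 0.000471 + 0.000471 + 0.023165 + 0.079863 + 0.057169 = 0.229679
B_III = 1 / 0.229679 = 4.3539
Ranking by B (broadest → narrowest): morphospecies II (5.10) > morphospecies III (4.35) > morphospecies I (2.91)

morphospecies II > morphospecies III > morphospecies I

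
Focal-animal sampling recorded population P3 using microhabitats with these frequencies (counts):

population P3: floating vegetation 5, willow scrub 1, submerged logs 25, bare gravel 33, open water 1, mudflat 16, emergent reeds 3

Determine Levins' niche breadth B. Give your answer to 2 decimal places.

3.52

Proportions for population P3 (n=84): 5/84=0.0595, 1/84=0.0119, 25/84=0.2976, 33/84=0.3929, 1/84=0.0119, 16/84=0.1905, 3/84=0.0357
Σpᵢ² = 0.0595² + 0.0119² + 0.2976² + 0.3929² + 0.0119² + 0.1905² + 0.0357² = 0.003540 + 0.000142 + 0.088566 + 0.154370 + 0.000142 + 0.036290 + 0.001274 = 0.284324
B = 1 / 0.284324 = 3.5171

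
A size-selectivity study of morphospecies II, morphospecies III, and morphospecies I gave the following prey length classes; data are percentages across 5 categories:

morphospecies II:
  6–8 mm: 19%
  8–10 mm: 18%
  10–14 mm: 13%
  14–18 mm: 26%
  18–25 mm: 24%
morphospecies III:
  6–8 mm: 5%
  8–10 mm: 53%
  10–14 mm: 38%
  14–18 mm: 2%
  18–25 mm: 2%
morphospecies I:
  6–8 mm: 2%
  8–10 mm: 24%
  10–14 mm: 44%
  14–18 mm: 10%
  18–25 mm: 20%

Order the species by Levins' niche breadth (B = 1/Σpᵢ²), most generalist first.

Convert percentages to proportions (divide by 100).
Σp_IIᵢ² = 0.19² + 0.18² + 0.13² + 0.26² + 0.24² = 0.0361 + 0.0324 + 0.0169 + 0.0676 + 0.0576 = 0.2106
B_II = 1 / 0.2106 = 4.7483
Σp_IIIᵢ² = 0.05² + 0.53² + 0.38² + 0.02² + 0.02² = 0.0025 + 0.2809 + 0.1444 + 0.0004 + 0.0004 = 0.4286
B_III = 1 / 0.4286 = 2.3332
Σp_Iᵢ² = 0.02² + 0.24² + 0.44² + 0.10² + 0.20² = 0.0004 + 0.0576 + 0.1936 + 0.0100 + 0.0400 = 0.3016
B_I = 1 / 0.3016 = 3.3156
Ranking by B (broadest → narrowest): morphospecies II (4.75) > morphospecies I (3.32) > morphospecies III (2.33)

morphospecies II > morphospecies I > morphospecies III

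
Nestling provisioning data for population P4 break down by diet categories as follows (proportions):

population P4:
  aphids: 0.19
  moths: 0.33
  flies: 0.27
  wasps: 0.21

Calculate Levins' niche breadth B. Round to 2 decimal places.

Σpᵢ² = 0.19² + 0.33² + 0.27² + 0.21² = 0.0361 + 0.1089 + 0.0729 + 0.0441 = 0.2620
B = 1 / 0.2620 = 3.8168

3.82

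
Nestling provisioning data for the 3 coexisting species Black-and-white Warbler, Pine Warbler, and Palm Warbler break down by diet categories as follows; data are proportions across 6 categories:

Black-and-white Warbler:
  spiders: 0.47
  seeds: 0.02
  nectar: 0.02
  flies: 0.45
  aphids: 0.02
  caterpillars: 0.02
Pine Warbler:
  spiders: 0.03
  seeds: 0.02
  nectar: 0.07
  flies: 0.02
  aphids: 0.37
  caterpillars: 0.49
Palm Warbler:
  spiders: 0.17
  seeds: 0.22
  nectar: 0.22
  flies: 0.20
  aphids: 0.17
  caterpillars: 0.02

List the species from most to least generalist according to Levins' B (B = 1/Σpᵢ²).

Palm Warbler > Pine Warbler > Black-and-white Warbler

Σp_Blacᵢ² = 0.47² + 0.02² + 0.02² + 0.45² + 0.02² + 0.02² = 0.2209 + 0.0004 + 0.0004 + 0.2025 + 0.0004 + 0.0004 = 0.4250
B_Blac = 1 / 0.4250 = 2.3529
Σp_Pineᵢ² = 0.03² + 0.02² + 0.07² + 0.02² + 0.37² + 0.49² = 0.0009 + 0.0004 + 0.0049 + 0.0004 + 0.1369 + 0.2401 = 0.3836
B_Pine = 1 / 0.3836 = 2.6069
Σp_Palmᵢ² = 0.17² + 0.22² + 0.22² + 0.20² + 0.17² + 0.02² = 0.0289 + 0.0484 + 0.0484 + 0.0400 + 0.0289 + 0.0004 = 0.1950
B_Palm = 1 / 0.1950 = 5.1282
Ranking by B (broadest → narrowest): Palm Warbler (5.13) > Pine Warbler (2.61) > Black-and-white Warbler (2.35)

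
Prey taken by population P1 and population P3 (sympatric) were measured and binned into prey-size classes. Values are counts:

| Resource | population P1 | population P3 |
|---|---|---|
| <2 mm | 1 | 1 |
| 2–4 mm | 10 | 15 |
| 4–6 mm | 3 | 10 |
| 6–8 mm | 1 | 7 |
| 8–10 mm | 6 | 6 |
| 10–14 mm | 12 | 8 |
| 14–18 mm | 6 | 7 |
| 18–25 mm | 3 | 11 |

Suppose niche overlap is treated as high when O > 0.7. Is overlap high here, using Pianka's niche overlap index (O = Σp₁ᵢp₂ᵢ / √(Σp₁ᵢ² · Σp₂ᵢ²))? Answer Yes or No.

Yes

Proportions for population P1 (n=42): 1/42=0.0238, 10/42=0.2381, 3/42=0.0714, 1/42=0.0238, 6/42=0.1429, 12/42=0.2857, 6/42=0.1429, 3/42=0.0714
Proportions for population P3 (n=65): 1/65=0.0154, 15/65=0.2308, 10/65=0.1538, 7/65=0.1077, 6/65=0.0923, 8/65=0.1231, 7/65=0.1077, 11/65=0.1692
Σ p₁ᵢp₂ᵢ = 0.000367 + 0.054953 + 0.010981 + 0.002563 + 0.013190 + 0.035170 + 0.015390 + 0.012081 = 0.144695
Σp_1ᵢ² = 0.0238² + 0.2381² + 0.0714² + 0.0238² + 0.1429² + 0.2857² + 0.1429² + 0.0714² = 0.000566 + 0.056692 + 0.005098 + 0.000566 + 0.020420 + 0.081624 + 0.020420 + 0.005098 = 0.190484
Σp_2ᵢ² = 0.0154² + 0.2308² + 0.1538² + 0.1077² + 0.0923² + 0.1231² + 0.1077² + 0.1692² = 0.000237 + 0.053269 + 0.023654 + 0.011599 + 0.008519 + 0.015154 + 0.011599 + 0.028629 = 0.152660
O = 0.144695 / √(0.190484 × 0.152660) = 0.144695 / 0.1705265 = 0.8485
O = 0.8485 > 0.7 → Yes.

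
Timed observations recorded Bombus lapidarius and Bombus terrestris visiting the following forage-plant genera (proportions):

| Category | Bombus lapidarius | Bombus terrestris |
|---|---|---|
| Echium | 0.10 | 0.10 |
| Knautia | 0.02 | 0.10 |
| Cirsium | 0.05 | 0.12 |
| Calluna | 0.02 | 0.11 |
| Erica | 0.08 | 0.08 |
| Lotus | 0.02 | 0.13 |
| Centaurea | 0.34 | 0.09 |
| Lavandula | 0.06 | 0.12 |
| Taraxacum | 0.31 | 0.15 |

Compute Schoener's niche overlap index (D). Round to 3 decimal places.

Σ|p₁ᵢ − p₂ᵢ| = 0.00 + 0.08 + 0.07 + 0.09 + 0.00 + 0.11 + 0.25 + 0.06 + 0.16 = 0.82
D = 1 − ½ × 0.82 = 1 − 0.410 = 0.59000

0.590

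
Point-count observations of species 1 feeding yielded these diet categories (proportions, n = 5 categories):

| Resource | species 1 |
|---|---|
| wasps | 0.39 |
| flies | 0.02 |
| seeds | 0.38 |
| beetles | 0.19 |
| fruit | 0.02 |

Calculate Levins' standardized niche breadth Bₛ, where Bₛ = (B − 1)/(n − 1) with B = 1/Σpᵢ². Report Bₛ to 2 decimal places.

0.50

Σpᵢ² = 0.39² + 0.02² + 0.38² + 0.19² + 0.02² = 0.1521 + 0.0004 + 0.1444 + 0.0361 + 0.0004 = 0.3334
B = 1 / 0.3334 = 2.9994
Bₛ = (B − 1)/(n − 1) = (2.9994 − 1)/(5 − 1) = 1.9994/4 = 0.4999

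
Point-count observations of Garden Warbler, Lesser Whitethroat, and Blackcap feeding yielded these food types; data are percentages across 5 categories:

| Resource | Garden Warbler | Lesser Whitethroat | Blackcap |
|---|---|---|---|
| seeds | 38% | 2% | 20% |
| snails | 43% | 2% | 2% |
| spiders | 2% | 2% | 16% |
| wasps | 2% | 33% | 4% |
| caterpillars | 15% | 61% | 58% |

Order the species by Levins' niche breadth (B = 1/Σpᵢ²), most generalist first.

Convert percentages to proportions (divide by 100).
Σp_Warbᵢ² = 0.38² + 0.43² + 0.02² + 0.02² + 0.15² = 0.1444 + 0.1849 + 0.0004 + 0.0004 + 0.0225 = 0.3526
B_Warb = 1 / 0.3526 = 2.8361
Σp_Whitᵢ² = 0.02² + 0.02² + 0.02² + 0.33² + 0.61² = 0.0004 + 0.0004 + 0.0004 + 0.1089 + 0.3721 = 0.4822
B_Whit = 1 / 0.4822 = 2.0738
Σp_Blacᵢ² = 0.20² + 0.02² + 0.16² + 0.04² + 0.58² = 0.0400 + 0.0004 + 0.0256 + 0.0016 + 0.3364 = 0.4040
B_Blac = 1 / 0.4040 = 2.4752
Ranking by B (broadest → narrowest): Garden Warbler (2.84) > Blackcap (2.48) > Lesser Whitethroat (2.07)

Garden Warbler > Blackcap > Lesser Whitethroat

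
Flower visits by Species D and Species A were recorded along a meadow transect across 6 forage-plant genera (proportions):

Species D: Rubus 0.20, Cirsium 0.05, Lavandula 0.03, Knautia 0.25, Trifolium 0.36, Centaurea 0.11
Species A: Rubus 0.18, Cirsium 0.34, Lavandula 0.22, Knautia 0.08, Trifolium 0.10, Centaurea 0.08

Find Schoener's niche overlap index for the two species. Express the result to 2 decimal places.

0.52

Σ|p₁ᵢ − p₂ᵢ| = 0.02 + 0.29 + 0.19 + 0.17 + 0.26 + 0.03 = 0.96
D = 1 − ½ × 0.96 = 1 − 0.480 = 0.5200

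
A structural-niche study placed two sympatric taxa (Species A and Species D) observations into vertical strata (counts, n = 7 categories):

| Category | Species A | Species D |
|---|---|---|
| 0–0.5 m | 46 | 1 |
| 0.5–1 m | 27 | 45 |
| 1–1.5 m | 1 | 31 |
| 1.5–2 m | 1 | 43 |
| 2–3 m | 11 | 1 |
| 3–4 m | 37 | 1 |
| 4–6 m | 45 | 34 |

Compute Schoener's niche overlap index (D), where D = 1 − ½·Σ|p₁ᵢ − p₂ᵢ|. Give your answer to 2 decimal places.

Proportions for Species A (n=168): 46/168=0.2738, 27/168=0.1607, 1/168=0.0060, 1/168=0.0060, 11/168=0.0655, 37/168=0.2202, 45/168=0.2679
Proportions for Species D (n=156): 1/156=0.0064, 45/156=0.2885, 31/156=0.1987, 43/156=0.2756, 1/156=0.0064, 1/156=0.0064, 34/156=0.2179
Σ|p₁ᵢ − p₂ᵢ| = 0.2674 + 0.1278 + 0.1927 + 0.2696 + 0.0591 + 0.2138 + 0.0500 = 1.1804
D = 1 − ½ × 1.1804 = 1 − 0.59020 = 0.40980

0.41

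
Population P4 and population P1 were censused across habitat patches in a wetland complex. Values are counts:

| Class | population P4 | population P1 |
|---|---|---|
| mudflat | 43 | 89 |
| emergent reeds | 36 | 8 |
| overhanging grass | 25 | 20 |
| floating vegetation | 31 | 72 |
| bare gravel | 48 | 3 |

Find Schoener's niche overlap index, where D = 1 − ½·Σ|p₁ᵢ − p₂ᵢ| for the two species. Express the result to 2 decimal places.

0.57

Proportions for population P4 (n=183): 43/183=0.2350, 36/183=0.1967, 25/183=0.1366, 31/183=0.1694, 48/183=0.2623
Proportions for population P1 (n=192): 89/192=0.4635, 8/192=0.0417, 20/192=0.1042, 72/192=0.3750, 3/192=0.0156
Σ|p₁ᵢ − p₂ᵢ| = 0.2285 + 0.1550 + 0.0324 + 0.2056 + 0.2467 = 0.8682
D = 1 − ½ × 0.8682 = 1 − 0.43410 = 0.56590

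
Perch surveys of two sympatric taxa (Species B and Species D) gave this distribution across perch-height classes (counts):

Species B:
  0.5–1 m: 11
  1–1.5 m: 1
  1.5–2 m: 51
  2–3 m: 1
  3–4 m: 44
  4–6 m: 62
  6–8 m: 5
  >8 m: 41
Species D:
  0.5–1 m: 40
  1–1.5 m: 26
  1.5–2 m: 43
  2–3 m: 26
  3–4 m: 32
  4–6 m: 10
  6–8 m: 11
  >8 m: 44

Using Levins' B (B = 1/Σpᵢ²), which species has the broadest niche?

Species D

Proportions for Species B (n=216): 11/216=0.0509, 1/216=0.0046, 51/216=0.2361, 1/216=0.0046, 44/216=0.2037, 62/216=0.2870, 5/216=0.0231, 41/216=0.1898
Proportions for Species D (n=232): 40/232=0.1724, 26/232=0.1121, 43/232=0.1853, 26/232=0.1121, 32/232=0.1379, 10/232=0.0431, 11/232=0.0474, 44/232=0.1897
Σp_Bᵢ² = 0.0509² + 0.0046² + 0.2361² + 0.0046² + 0.2037² + 0.2870² + 0.0231² + 0.1898² = 0.002591 + 0.000021 + 0.055743 + 0.000021 + 0.041494 + 0.082369 + 0.000534 + 0.036024 = 0.218797
B_B = 1 / 0.218797 = 4.5704
Σp_Dᵢ² = 0.1724² + 0.1121² + 0.1853² + 0.1121² + 0.1379² + 0.0431² + 0.0474² + 0.1897² = 0.029722 + 0.012566 + 0.034336 + 0.012566 + 0.019016 + 0.001858 + 0.002247 + 0.035986 = 0.148297
B_D = 1 / 0.148297 = 6.7432
Highest B → broadest niche (most generalist): Species D (B = 6.74).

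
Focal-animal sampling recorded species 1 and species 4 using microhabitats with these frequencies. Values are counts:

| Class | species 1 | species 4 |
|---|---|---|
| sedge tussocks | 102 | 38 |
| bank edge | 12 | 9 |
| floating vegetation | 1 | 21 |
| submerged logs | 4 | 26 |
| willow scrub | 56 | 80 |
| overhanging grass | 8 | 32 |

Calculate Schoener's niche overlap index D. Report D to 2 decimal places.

0.61

Proportions for species 1 (n=183): 102/183=0.5574, 12/183=0.0656, 1/183=0.0055, 4/183=0.0219, 56/183=0.3060, 8/183=0.0437
Proportions for species 4 (n=206): 38/206=0.1845, 9/206=0.0437, 21/206=0.1019, 26/206=0.1262, 80/206=0.3883, 32/206=0.1553
Σ|p₁ᵢ − p₂ᵢ| = 0.3729 + 0.0219 + 0.0964 + 0.1043 + 0.0823 + 0.1116 = 0.7894
D = 1 − ½ × 0.7894 = 1 − 0.39470 = 0.60530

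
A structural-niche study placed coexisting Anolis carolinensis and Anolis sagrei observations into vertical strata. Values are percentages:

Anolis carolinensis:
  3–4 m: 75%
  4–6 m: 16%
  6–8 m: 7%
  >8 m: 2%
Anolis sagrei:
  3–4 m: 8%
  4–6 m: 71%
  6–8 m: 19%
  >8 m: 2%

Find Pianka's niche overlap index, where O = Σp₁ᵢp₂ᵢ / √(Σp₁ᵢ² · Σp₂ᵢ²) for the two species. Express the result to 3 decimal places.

Convert percentages to proportions (divide by 100).
Σ p₁ᵢp₂ᵢ = 0.0600 + 0.1136 + 0.0133 + 0.0004 = 0.1873
Σp_1ᵢ² = 0.75² + 0.16² + 0.07² + 0.02² = 0.5625 + 0.0256 + 0.0049 + 0.0004 = 0.5934
Σp_2ᵢ² = 0.08² + 0.71² + 0.19² + 0.02² = 0.0064 + 0.5041 + 0.0361 + 0.0004 = 0.5470
O = 0.1873 / √(0.5934 × 0.5470) = 0.1873 / 0.569728 = 0.32875

0.329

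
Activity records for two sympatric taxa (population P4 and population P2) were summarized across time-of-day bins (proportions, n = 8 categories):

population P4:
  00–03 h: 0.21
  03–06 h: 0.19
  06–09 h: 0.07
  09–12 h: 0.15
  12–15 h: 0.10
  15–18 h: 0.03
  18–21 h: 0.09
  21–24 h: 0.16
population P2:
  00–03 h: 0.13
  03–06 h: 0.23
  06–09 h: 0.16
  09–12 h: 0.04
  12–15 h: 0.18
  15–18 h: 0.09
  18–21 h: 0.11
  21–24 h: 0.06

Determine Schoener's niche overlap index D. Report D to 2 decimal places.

0.71

Σ|p₁ᵢ − p₂ᵢ| = 0.08 + 0.04 + 0.09 + 0.11 + 0.08 + 0.06 + 0.02 + 0.10 = 0.58
D = 1 − ½ × 0.58 = 1 − 0.290 = 0.7100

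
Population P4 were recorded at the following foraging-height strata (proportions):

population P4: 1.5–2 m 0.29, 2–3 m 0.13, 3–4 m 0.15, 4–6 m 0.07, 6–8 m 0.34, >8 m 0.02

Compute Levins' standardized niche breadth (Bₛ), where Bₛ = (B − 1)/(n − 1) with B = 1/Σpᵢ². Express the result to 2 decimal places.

0.62

Σpᵢ² = 0.29² + 0.13² + 0.15² + 0.07² + 0.34² + 0.02² = 0.0841 + 0.0169 + 0.0225 + 0.0049 + 0.1156 + 0.0004 = 0.2444
B = 1 / 0.2444 = 4.0917
Bₛ = (B − 1)/(n − 1) = (4.0917 − 1)/(6 − 1) = 3.0917/5 = 0.6183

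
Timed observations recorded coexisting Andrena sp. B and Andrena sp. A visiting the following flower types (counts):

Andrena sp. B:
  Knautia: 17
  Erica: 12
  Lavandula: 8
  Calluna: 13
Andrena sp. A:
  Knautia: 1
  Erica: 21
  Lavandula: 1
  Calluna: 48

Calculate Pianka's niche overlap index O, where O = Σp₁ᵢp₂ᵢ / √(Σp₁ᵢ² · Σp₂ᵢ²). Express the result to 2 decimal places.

Proportions for Andrena sp. B (n=50): 17/50=0.3400, 12/50=0.2400, 8/50=0.1600, 13/50=0.2600
Proportions for Andrena sp. A (n=71): 1/71=0.0141, 21/71=0.2958, 1/71=0.0141, 48/71=0.6761
Σ p₁ᵢp₂ᵢ = 0.004794 + 0.070992 + 0.002256 + 0.175786 = 0.253828
Σp_1ᵢ² = 0.3400² + 0.2400² + 0.1600² + 0.2600² = 0.115600 + 0.057600 + 0.025600 + 0.067600 = 0.266400
Σp_2ᵢ² = 0.0141² + 0.2958² + 0.0141² + 0.6761² = 0.000199 + 0.087498 + 0.000199 + 0.457111 = 0.545007
O = 0.253828 / √(0.266400 × 0.545007) = 0.253828 / 0.3810379 = 0.6661

0.67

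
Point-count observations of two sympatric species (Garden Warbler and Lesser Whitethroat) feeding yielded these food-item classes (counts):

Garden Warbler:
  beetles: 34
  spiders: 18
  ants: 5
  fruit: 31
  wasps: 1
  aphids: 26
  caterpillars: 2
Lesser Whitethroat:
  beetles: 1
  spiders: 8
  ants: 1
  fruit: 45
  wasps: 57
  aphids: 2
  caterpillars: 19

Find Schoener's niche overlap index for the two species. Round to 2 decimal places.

Proportions for Garden Warbler (n=117): 34/117=0.2906, 18/117=0.1538, 5/117=0.0427, 31/117=0.2650, 1/117=0.0085, 26/117=0.2222, 2/117=0.0171
Proportions for Lesser Whitethroat (n=133): 1/133=0.0075, 8/133=0.0602, 1/133=0.0075, 45/133=0.3383, 57/133=0.4286, 2/133=0.0150, 19/133=0.1429
Σ|p₁ᵢ − p₂ᵢ| = 0.2831 + 0.0936 + 0.0352 + 0.0733 + 0.4201 + 0.2072 + 0.1258 = 1.2383
D = 1 − ½ × 1.2383 = 1 − 0.61915 = 0.38085

0.38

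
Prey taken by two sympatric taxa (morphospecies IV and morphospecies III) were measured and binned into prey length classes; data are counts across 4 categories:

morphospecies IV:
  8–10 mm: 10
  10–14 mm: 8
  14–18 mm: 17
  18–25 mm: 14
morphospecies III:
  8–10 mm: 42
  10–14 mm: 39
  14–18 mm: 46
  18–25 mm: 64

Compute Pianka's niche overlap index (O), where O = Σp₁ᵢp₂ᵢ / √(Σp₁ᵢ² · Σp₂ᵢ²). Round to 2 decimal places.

0.97

Proportions for morphospecies IV (n=49): 10/49=0.2041, 8/49=0.1633, 17/49=0.3469, 14/49=0.2857
Proportions for morphospecies III (n=191): 42/191=0.2199, 39/191=0.2042, 46/191=0.2408, 64/191=0.3351
Σ p₁ᵢp₂ᵢ = 0.044882 + 0.033346 + 0.083534 + 0.095738 = 0.257500
Σp_1ᵢ² = 0.2041² + 0.1633² + 0.3469² + 0.2857² = 0.041657 + 0.026667 + 0.120340 + 0.081624 = 0.270288
Σp_2ᵢ² = 0.2199² + 0.2042² + 0.2408² + 0.3351² = 0.048356 + 0.041698 + 0.057985 + 0.112292 = 0.260331
O = 0.257500 / √(0.270288 × 0.260331) = 0.257500 / 0.2652628 = 0.9707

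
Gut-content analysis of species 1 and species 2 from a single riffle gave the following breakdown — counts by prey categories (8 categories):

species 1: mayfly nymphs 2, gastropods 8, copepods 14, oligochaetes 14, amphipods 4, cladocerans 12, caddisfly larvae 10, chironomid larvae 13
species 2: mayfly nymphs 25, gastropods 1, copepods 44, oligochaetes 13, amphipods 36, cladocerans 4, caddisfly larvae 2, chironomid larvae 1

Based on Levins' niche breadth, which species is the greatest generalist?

species 1

Proportions for species 1 (n=77): 2/77=0.0260, 8/77=0.1039, 14/77=0.1818, 14/77=0.1818, 4/77=0.0519, 12/77=0.1558, 10/77=0.1299, 13/77=0.1688
Proportions for species 2 (n=126): 25/126=0.1984, 1/126=0.0079, 44/126=0.3492, 13/126=0.1032, 36/126=0.2857, 4/126=0.0317, 2/126=0.0159, 1/126=0.0079
Σp_1ᵢ² = 0.0260² + 0.1039² + 0.1818² + 0.1818² + 0.0519² + 0.1558² + 0.1299² + 0.1688² = 0.000676 + 0.010795 + 0.033051 + 0.033051 + 0.002694 + 0.024274 + 0.016874 + 0.028493 = 0.149908
B_1 = 1 / 0.149908 = 6.6708
Σp_2ᵢ² = 0.1984² + 0.0079² + 0.3492² + 0.1032² + 0.2857² + 0.0317² + 0.0159² + 0.0079² = 0.039363 + 0.000062 + 0.121941 + 0.010650 + 0.081624 + 0.001005 + 0.000253 + 0.000062 = 0.254960
B_2 = 1 / 0.254960 = 3.9222
Highest B → broadest niche (most generalist): species 1 (B = 6.67).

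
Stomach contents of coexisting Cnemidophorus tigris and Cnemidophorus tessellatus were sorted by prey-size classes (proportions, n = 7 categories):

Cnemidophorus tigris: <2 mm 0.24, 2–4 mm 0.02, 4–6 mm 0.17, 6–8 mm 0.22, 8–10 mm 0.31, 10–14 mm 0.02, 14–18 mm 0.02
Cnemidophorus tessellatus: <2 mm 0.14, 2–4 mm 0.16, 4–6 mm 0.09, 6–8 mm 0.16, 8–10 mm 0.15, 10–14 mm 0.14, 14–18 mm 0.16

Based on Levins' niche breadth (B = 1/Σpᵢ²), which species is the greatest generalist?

Cnemidophorus tessellatus

Σp_tigrᵢ² = 0.24² + 0.02² + 0.17² + 0.22² + 0.31² + 0.02² + 0.02² = 0.0576 + 0.0004 + 0.0289 + 0.0484 + 0.0961 + 0.0004 + 0.0004 = 0.2322
B_tigr = 1 / 0.2322 = 4.3066
Σp_tessᵢ² = 0.14² + 0.16² + 0.09² + 0.16² + 0.15² + 0.14² + 0.16² = 0.0196 + 0.0256 + 0.0081 + 0.0256 + 0.0225 + 0.0196 + 0.0256 = 0.1466
B_tess = 1 / 0.1466 = 6.8213
Highest B → broadest niche (most generalist): Cnemidophorus tessellatus (B = 6.82).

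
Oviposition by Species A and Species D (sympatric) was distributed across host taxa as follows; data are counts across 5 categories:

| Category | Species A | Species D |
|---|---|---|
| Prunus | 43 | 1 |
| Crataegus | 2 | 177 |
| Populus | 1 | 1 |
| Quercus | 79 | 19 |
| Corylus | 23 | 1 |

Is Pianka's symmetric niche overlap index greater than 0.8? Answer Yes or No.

Proportions for Species A (n=148): 43/148=0.2905, 2/148=0.0135, 1/148=0.0068, 79/148=0.5338, 23/148=0.1554
Proportions for Species D (n=199): 1/199=0.0050, 177/199=0.8894, 1/199=0.0050, 19/199=0.0955, 1/199=0.0050
Σ p₁ᵢp₂ᵢ = 0.001453 + 0.012007 + 0.000034 + 0.050978 + 0.000777 = 0.065249
Σp_1ᵢ² = 0.2905² + 0.0135² + 0.0068² + 0.5338² + 0.1554² = 0.084390 + 0.000182 + 0.000046 + 0.284942 + 0.024149 = 0.393709
Σp_2ᵢ² = 0.0050² + 0.8894² + 0.0050² + 0.0955² + 0.0050² = 0.000025 + 0.791032 + 0.000025 + 0.009120 + 0.000025 = 0.800227
O = 0.065249 / √(0.393709 × 0.800227) = 0.065249 / 0.5612990 = 0.1162
O = 0.1162 < 0.8 → No.

No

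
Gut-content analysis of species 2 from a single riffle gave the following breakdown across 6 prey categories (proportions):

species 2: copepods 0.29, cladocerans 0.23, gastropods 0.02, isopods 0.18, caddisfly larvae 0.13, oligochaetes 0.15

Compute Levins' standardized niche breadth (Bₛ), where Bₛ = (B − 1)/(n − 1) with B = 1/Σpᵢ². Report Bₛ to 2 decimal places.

Σpᵢ² = 0.29² + 0.23² + 0.02² + 0.18² + 0.13² + 0.15² = 0.0841 + 0.0529 + 0.0004 + 0.0324 + 0.0169 + 0.0225 = 0.2092
B = 1 / 0.2092 = 4.7801
Bₛ = (B − 1)/(n − 1) = (4.7801 − 1)/(6 − 1) = 3.7801/5 = 0.7560

0.76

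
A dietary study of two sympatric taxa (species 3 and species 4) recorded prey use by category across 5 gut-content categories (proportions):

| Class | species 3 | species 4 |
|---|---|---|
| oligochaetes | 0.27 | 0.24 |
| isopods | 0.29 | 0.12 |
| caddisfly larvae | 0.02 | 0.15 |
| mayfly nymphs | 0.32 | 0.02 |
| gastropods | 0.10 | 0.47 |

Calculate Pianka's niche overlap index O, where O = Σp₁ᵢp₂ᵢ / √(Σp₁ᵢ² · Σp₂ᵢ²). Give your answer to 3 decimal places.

Σ p₁ᵢp₂ᵢ = 0.0648 + 0.0348 + 0.0030 + 0.0064 + 0.0470 = 0.1560
Σp_1ᵢ² = 0.27² + 0.29² + 0.02² + 0.32² + 0.10² = 0.0729 + 0.0841 + 0.0004 + 0.1024 + 0.0100 = 0.2698
Σp_2ᵢ² = 0.24² + 0.12² + 0.15² + 0.02² + 0.47² = 0.0576 + 0.0144 + 0.0225 + 0.0004 + 0.2209 = 0.3158
O = 0.1560 / √(0.2698 × 0.3158) = 0.1560 / 0.291895 = 0.53444

0.534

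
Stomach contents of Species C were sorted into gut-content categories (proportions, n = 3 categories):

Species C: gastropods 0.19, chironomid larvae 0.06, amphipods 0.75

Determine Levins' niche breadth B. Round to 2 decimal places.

1.66

Σpᵢ² = 0.19² + 0.06² + 0.75² = 0.0361 + 0.0036 + 0.5625 = 0.6022
B = 1 / 0.6022 = 1.6606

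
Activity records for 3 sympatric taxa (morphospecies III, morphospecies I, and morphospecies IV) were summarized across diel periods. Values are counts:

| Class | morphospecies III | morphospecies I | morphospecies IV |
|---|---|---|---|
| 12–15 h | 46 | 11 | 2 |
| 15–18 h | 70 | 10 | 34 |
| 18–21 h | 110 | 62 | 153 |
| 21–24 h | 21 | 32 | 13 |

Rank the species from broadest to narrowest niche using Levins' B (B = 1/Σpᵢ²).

morphospecies III > morphospecies I > morphospecies IV

Proportions for morphospecies III (n=247): 46/247=0.1862, 70/247=0.2834, 110/247=0.4453, 21/247=0.0850
Proportions for morphospecies I (n=115): 11/115=0.0957, 10/115=0.0870, 62/115=0.5391, 32/115=0.2783
Proportions for morphospecies IV (n=202): 2/202=0.0099, 34/202=0.1683, 153/202=0.7574, 13/202=0.0644
Σp_IIIᵢ² = 0.1862² + 0.2834² + 0.4453² + 0.0850² = 0.034670 + 0.080316 + 0.198292 + 0.007225 = 0.320503
B_III = 1 / 0.320503 = 3.1201
Σp_Iᵢ² = 0.0957² + 0.0870² + 0.5391² + 0.2783² = 0.009158 + 0.007569 + 0.290629 + 0.077451 = 0.384807
B_I = 1 / 0.384807 = 2.5987
Σp_IVᵢ² = 0.0099² + 0.1683² + 0.7574² + 0.0644² = 0.000098 + 0.028325 + 0.573655 + 0.004147 = 0.606225
B_IV = 1 / 0.606225 = 1.6496
Ranking by B (broadest → narrowest): morphospecies III (3.12) > morphospecies I (2.60) > morphospecies IV (1.65)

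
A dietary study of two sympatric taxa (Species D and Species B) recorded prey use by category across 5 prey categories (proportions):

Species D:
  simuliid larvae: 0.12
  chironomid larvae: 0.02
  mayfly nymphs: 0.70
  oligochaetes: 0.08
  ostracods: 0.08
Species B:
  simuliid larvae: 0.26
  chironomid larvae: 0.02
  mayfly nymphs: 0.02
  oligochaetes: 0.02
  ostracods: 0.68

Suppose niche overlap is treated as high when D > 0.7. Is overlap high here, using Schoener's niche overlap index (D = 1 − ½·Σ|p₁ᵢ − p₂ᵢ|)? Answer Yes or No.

No

Σ|p₁ᵢ − p₂ᵢ| = 0.14 + 0.00 + 0.68 + 0.06 + 0.60 = 1.48
D = 1 − ½ × 1.48 = 1 − 0.740 = 0.2600
D = 0.2600 < 0.7 → No.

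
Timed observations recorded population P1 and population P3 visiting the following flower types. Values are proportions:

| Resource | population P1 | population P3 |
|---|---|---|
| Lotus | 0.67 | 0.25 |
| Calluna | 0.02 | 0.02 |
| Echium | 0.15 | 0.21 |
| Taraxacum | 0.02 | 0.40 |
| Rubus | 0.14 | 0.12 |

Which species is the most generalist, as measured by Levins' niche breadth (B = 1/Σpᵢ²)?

Σp_P1ᵢ² = 0.67² + 0.02² + 0.15² + 0.02² + 0.14² = 0.4489 + 0.0004 + 0.0225 + 0.0004 + 0.0196 = 0.4918
B_P1 = 1 / 0.4918 = 2.0333
Σp_P3ᵢ² = 0.25² + 0.02² + 0.21² + 0.40² + 0.12² = 0.0625 + 0.0004 + 0.0441 + 0.1600 + 0.0144 = 0.2814
B_P3 = 1 / 0.2814 = 3.5537
Highest B → broadest niche (most generalist): population P3 (B = 3.55).

population P3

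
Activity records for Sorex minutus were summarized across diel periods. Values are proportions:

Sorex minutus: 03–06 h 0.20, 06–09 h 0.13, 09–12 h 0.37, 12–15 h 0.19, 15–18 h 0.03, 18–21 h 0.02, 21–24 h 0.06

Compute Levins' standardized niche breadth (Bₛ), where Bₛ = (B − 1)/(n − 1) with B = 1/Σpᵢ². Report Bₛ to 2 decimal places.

Σpᵢ² = 0.20² + 0.13² + 0.37² + 0.19² + 0.03² + 0.02² + 0.06² = 0.0400 + 0.0169 + 0.1369 + 0.0361 + 0.0009 + 0.0004 + 0.0036 = 0.2348
B = 1 / 0.2348 = 4.2589
Bₛ = (B − 1)/(n − 1) = (4.2589 − 1)/(7 − 1) = 3.2589/6 = 0.5432

0.54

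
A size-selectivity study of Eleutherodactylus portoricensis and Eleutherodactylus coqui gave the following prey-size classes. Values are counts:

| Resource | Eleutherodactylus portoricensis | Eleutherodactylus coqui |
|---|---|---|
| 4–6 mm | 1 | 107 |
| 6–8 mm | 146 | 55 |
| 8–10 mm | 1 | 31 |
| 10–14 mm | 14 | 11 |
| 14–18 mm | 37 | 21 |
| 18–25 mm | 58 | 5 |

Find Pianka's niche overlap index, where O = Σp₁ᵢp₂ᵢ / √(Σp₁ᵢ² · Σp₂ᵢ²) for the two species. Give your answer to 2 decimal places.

0.46

Proportions for Eleutherodactylus portoricensis (n=257): 1/257=0.0039, 146/257=0.5681, 1/257=0.0039, 14/257=0.0545, 37/257=0.1440, 58/257=0.2257
Proportions for Eleutherodactylus coqui (n=230): 107/230=0.4652, 55/230=0.2391, 31/230=0.1348, 11/230=0.0478, 21/230=0.0913, 5/230=0.0217
Σ p₁ᵢp₂ᵢ = 0.001814 + 0.135833 + 0.000526 + 0.002605 + 0.013147 + 0.004898 = 0.158823
Σp_1ᵢ² = 0.0039² + 0.5681² + 0.0039² + 0.0545² + 0.1440² + 0.2257² = 0.000015 + 0.322738 + 0.000015 + 0.002970 + 0.020736 + 0.050940 = 0.397414
Σp_2ᵢ² = 0.4652² + 0.2391² + 0.1348² + 0.0478² + 0.0913² + 0.0217² = 0.216411 + 0.057169 + 0.018171 + 0.002285 + 0.008336 + 0.000471 = 0.302843
O = 0.158823 / √(0.397414 × 0.302843) = 0.158823 / 0.3469208 = 0.4578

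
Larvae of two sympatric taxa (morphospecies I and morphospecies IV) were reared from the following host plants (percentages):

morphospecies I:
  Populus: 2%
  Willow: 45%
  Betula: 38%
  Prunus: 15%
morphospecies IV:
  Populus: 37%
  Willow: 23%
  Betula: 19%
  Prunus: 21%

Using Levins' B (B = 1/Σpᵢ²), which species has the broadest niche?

Convert percentages to proportions (divide by 100).
Σp_Iᵢ² = 0.02² + 0.45² + 0.38² + 0.15² = 0.0004 + 0.2025 + 0.1444 + 0.0225 = 0.3698
B_I = 1 / 0.3698 = 2.7042
Σp_IVᵢ² = 0.37² + 0.23² + 0.19² + 0.21² = 0.1369 + 0.0529 + 0.0361 + 0.0441 = 0.2700
B_IV = 1 / 0.2700 = 3.7037
Highest B → broadest niche (most generalist): morphospecies IV (B = 3.70).

morphospecies IV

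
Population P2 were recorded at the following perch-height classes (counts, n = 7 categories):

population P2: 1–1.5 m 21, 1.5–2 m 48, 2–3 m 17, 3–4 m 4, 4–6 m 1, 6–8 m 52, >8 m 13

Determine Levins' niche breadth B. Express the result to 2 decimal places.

Proportions for population P2 (n=156): 21/156=0.1346, 48/156=0.3077, 17/156=0.1090, 4/156=0.0256, 1/156=0.0064, 52/156=0.3333, 13/156=0.0833
Σpᵢ² = 0.1346² + 0.3077² + 0.1090² + 0.0256² + 0.0064² + 0.3333² + 0.0833² = 0.018117 + 0.094679 + 0.011881 + 0.000655 + 0.000041 + 0.111089 + 0.006939 = 0.243401
B = 1 / 0.243401 = 4.1084

4.11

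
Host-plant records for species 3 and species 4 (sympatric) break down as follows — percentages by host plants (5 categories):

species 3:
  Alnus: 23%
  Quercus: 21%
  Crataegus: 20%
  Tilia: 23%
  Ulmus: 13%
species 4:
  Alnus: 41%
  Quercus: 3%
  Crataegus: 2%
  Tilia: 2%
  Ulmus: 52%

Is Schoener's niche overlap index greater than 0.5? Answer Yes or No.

Convert percentages to proportions (divide by 100).
Σ|p₁ᵢ − p₂ᵢ| = 0.18 + 0.18 + 0.18 + 0.21 + 0.39 = 1.14
D = 1 − ½ × 1.14 = 1 − 0.570 = 0.4300
D = 0.4300 < 0.5 → No.

No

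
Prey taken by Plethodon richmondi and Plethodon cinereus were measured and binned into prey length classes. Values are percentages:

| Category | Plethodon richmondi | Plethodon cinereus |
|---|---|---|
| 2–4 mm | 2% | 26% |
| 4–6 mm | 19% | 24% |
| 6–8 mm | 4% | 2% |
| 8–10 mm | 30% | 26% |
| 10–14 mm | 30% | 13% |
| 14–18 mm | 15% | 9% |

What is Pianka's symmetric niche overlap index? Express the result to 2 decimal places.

0.79

Convert percentages to proportions (divide by 100).
Σ p₁ᵢp₂ᵢ = 0.0052 + 0.0456 + 0.0008 + 0.0780 + 0.0390 + 0.0135 = 0.1821
Σp_1ᵢ² = 0.02² + 0.19² + 0.04² + 0.30² + 0.30² + 0.15² = 0.0004 + 0.0361 + 0.0016 + 0.0900 + 0.0900 + 0.0225 = 0.2406
Σp_2ᵢ² = 0.26² + 0.24² + 0.02² + 0.26² + 0.13² + 0.09² = 0.0676 + 0.0576 + 0.0004 + 0.0676 + 0.0169 + 0.0081 = 0.2182
O = 0.1821 / √(0.2406 × 0.2182) = 0.1821 / 0.22913 = 0.7947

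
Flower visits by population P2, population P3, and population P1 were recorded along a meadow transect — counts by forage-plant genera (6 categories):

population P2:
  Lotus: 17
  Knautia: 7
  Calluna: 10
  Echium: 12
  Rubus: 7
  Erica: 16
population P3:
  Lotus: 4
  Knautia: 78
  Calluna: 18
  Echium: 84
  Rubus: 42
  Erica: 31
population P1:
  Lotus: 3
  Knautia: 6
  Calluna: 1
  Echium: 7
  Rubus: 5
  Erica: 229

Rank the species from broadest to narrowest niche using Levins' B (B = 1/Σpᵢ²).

Proportions for population P2 (n=69): 17/69=0.2464, 7/69=0.1014, 10/69=0.1449, 12/69=0.1739, 7/69=0.1014, 16/69=0.2319
Proportions for population P3 (n=257): 4/257=0.0156, 78/257=0.3035, 18/257=0.0700, 84/257=0.3268, 42/257=0.1634, 31/257=0.1206
Proportions for population P1 (n=251): 3/251=0.0120, 6/251=0.0239, 1/251=0.0040, 7/251=0.0279, 5/251=0.0199, 229/251=0.9124
Σp_P2ᵢ² = 0.2464² + 0.1014² + 0.1449² + 0.1739² + 0.1014² + 0.2319² = 0.060713 + 0.010282 + 0.020996 + 0.030241 + 0.010282 + 0.053778 = 0.186292
B_P2 = 1 / 0.186292 = 5.3679
Σp_P3ᵢ² = 0.0156² + 0.3035² + 0.0700² + 0.3268² + 0.1634² + 0.1206² = 0.000243 + 0.092112 + 0.004900 + 0.106798 + 0.026700 + 0.014544 = 0.245297
B_P3 = 1 / 0.245297 = 4.0767
Σp_P1ᵢ² = 0.0120² + 0.0239² + 0.0040² + 0.0279² + 0.0199² + 0.9124² = 0.000144 + 0.000571 + 0.000016 + 0.000778 + 0.000396 + 0.832474 = 0.834379
B_P1 = 1 / 0.834379 = 1.1985
Ranking by B (broadest → narrowest): population P2 (5.37) > population P3 (4.08) > population P1 (1.20)

population P2 > population P3 > population P1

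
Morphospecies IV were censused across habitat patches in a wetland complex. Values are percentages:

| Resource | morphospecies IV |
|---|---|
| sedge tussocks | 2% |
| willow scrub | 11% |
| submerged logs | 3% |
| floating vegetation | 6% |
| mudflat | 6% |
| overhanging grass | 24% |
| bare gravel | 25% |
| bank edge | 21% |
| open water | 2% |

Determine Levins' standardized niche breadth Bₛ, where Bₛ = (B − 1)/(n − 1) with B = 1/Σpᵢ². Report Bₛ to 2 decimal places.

0.55

Convert percentages to proportions (divide by 100).
Σpᵢ² = 0.02² + 0.11² + 0.03² + 0.06² + 0.06² + 0.24² + 0.25² + 0.21² + 0.02² = 0.0004 + 0.0121 + 0.0009 + 0.0036 + 0.0036 + 0.0576 + 0.0625 + 0.0441 + 0.0004 = 0.1852
B = 1 / 0.1852 = 5.3996
Bₛ = (B − 1)/(n − 1) = (5.3996 − 1)/(9 − 1) = 4.3996/8 = 0.5500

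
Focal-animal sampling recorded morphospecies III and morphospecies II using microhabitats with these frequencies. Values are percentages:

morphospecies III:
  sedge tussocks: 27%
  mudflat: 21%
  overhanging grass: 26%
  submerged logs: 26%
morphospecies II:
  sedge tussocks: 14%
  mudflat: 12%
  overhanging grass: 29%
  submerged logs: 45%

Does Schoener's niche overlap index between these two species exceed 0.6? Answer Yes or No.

Convert percentages to proportions (divide by 100).
Σ|p₁ᵢ − p₂ᵢ| = 0.13 + 0.09 + 0.03 + 0.19 = 0.44
D = 1 − ½ × 0.44 = 1 − 0.220 = 0.7800
D = 0.7800 > 0.6 → Yes.

Yes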